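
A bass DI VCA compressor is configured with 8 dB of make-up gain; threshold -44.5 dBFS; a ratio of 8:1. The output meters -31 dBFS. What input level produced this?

-0.5 dBFS

Remove make-up: -31 − 8 = -39 dBFS.
Post-compression overshoot = -39 − (-44.5) = 5.5 dB.
Before 8:1 compression the overshoot was 5.5 × 8 = 44 dB, so input = -44.5 + 44 = -0.5 dBFS.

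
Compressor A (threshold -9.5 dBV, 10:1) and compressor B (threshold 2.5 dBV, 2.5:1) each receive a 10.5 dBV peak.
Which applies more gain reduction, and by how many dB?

A: 20 dB over, compressed to 2 dB over, so 18 dB of GR.
B: 8 dB over, compressed to 3.2 dB over, so 4.8 dB of GR.
A applies 13.2 dB more gain reduction.

A, by 13.2 dB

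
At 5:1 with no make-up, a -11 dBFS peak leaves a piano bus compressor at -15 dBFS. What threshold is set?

-16 dBFS

Input is 5 dB above T (since output overshoot × R = input overshoot: (-15 − T)·5 = -11 − T gives T = -16 dBFS).
Check: -16 + (-11 − (-16))/5 = -16 + 1 = -15 dBFS. ✓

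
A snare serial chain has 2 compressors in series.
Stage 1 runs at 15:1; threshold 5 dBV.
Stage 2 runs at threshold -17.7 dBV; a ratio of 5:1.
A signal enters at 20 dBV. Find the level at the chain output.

Stage 1: 15 dB above 5 dBV, reduced 15:1 to 1 dB above → 6 dBV.
Stage 2: 6 dBV is 23.7 dB over -17.7 dBV; at 5:1 that becomes 4.74 dB over, giving -12.96 dBV.

-12.96 dBV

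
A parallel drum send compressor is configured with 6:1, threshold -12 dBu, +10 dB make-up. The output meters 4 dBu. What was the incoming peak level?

24 dBu

Remove make-up: 4 − 10 = -6 dBu.
That's 6 dB above the -12 dBu threshold.
Before 6:1 compression the overshoot was 6 × 6 = 36 dB, so input = -12 + 36 = 24 dBu.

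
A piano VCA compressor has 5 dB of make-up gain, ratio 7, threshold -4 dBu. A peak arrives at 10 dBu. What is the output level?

Overshoot: 10 − (-4) = 14 dB.
At 7:1 the overshoot is divided by 7, leaving 2 dB above threshold.
So the level is -4 + 2 = -2 dBu; make-up adds 5 dB, giving 3 dBu.

3 dBu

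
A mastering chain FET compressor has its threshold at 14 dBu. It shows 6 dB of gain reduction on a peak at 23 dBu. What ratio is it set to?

Input overshoot = 23 − 14 = 9 dB.
Output overshoot = 9 − 6 = 3 dB.
Ratio = input overshoot / output overshoot = 9 / 3 = 3.

3:1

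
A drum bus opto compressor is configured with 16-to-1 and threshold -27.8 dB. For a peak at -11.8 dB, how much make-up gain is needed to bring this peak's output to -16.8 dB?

Without make-up, output = threshold + overshoot/16 = -27.8 + 1 = -26.8 dB.
Gap to target: 10 dB.

10 dB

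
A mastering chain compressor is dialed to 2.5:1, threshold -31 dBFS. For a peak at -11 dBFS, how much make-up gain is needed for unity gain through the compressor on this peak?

Overshoot 20 dB → 20/2.5 = 8 dB after compression, so the compressed level is -31 + 8 = -23 dBFS.
Make-up = target − compressed = -11 − (-23) = 12 dB.

12 dB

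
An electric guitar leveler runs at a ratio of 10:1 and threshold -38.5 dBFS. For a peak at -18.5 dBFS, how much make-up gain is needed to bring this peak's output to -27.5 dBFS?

The peak compresses to -38.5 + 20/10 = -36.5 dBFS.
To reach -27.5 dBFS requires -27.5 − (-36.5) = 9 dB of make-up.

9 dB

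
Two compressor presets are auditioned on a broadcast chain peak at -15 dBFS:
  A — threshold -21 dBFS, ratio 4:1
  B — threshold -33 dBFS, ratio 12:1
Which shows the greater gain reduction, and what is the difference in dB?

A: GR = 6 − 6/4 = 4.5 dB.
B: GR = 18 − 18/12 = 16.5 dB.
B applies 12 dB more gain reduction.

B, by 12 dB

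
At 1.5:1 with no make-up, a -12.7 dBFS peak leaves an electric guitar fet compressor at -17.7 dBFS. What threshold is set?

-27.7 dBFS

Gain reduction = -12.7 − (-17.7) = 5 dB; output overshoot = GR / (R − 1) = 5 / 0.5 = 10 dB.
Threshold = output − output overshoot = -17.7 − 10 = -27.7 dBFS.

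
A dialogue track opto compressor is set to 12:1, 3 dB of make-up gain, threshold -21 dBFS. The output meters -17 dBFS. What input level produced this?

-9 dBFS

Before make-up, the level was -17 − 3 = -20 dBFS.
That's 1 dB above the -21 dBFS threshold.
Input overshoot = R × output overshoot = 12 dB → input = -21 + 12 = -9 dBFS.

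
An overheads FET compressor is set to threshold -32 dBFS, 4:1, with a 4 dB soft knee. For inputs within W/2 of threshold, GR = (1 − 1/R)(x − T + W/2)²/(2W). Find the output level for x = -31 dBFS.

-31.84375 dBFS

x − T + W/2 = -31 − (-32) + 2 = 3.
GR = (1 − 1/4) × 3² / 8 = 0.75 × 9 / 8 = 0.84375 dB.
Output = -31 − 0.84375 = -31.84375 dBFS.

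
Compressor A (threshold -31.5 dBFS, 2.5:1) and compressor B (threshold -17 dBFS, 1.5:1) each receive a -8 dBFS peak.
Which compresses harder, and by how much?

A, by 11.1 dB

A: 23.5 dB over, compressed to 9.4 dB over, so 14.1 dB of GR.
B: 9 dB over, compressed to 6 dB over, so 3 dB of GR.
A applies 11.1 dB more gain reduction.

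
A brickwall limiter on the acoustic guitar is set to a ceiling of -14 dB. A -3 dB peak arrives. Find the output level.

-14 dB

The limiter clamps the peak to its -14 dB ceiling.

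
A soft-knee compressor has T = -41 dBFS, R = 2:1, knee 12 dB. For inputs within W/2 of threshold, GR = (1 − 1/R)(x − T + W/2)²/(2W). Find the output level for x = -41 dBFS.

x − T + W/2 = -41 − (-41) + 6 = 6.
GR = (1 − 1/2) × 6² / 24 = 0.5 × 36 / 24 = 0.75 dB.
Output = -41 − 0.75 = -41.75 dBFS.

-41.75 dBFS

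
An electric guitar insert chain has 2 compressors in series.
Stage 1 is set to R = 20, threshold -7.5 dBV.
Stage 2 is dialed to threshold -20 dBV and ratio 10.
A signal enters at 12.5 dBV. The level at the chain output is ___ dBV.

-18.65 dBV

Stage 1: overshoot 20 dB → 20/20 = 1 dB → -6.5 dBV.
Stage 2: -6.5 dBV is 13.5 dB over -20 dBV; at 10:1 that becomes 1.35 dB over, giving -18.65 dBV.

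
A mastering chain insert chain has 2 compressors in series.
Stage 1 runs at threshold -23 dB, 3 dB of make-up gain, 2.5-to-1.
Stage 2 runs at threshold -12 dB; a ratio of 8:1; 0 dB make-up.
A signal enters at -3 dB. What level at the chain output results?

Stage 1: overshoot 20 dB → 20/2.5 = 8 dB → -15 dB; +3 dB make-up → -12 dB.
Stage 2: -12 dB is at or below the -12 dB threshold — no compression; output -12 dB.

-12 dB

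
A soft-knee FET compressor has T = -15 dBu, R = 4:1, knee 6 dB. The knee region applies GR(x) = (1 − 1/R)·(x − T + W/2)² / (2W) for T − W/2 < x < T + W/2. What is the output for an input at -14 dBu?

x − T + W/2 = -14 − (-15) + 3 = 4.
GR = (1 − 1/4) × 4² / 12 = 0.75 × 16 / 12 = 1 dB.
Output = -14 − 1 = -15 dBu.

-15 dBu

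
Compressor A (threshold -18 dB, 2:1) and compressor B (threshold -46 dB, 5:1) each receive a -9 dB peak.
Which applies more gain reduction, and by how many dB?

B, by 25.1 dB

A: 9 dB over, compressed to 4.5 dB over, so 4.5 dB of GR.
B: 37 dB over, compressed to 7.4 dB over, so 29.6 dB of GR.
B reduces 25.1 dB more.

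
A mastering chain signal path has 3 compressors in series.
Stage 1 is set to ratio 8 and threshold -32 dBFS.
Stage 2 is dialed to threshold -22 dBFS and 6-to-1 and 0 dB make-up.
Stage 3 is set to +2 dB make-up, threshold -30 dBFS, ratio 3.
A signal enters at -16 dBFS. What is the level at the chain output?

-28 dBFS

Stage 1: 16 dB above -32 dBFS, reduced 8:1 to 2 dB above → -30 dBFS.
Stage 2: -30 dBFS is at or below the -22 dBFS threshold — no compression; output -30 dBFS.
Stage 3: -30 dBFS is at or below the -30 dBFS threshold — no compression; make-up brings it to -28 dBFS.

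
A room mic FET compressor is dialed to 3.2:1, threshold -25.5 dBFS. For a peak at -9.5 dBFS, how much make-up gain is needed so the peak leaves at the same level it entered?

11 dB

The peak compresses to -25.5 + 16/3.2 = -20.5 dBFS.
To reach -9.5 dBFS requires -9.5 − (-20.5) = 11 dB of make-up.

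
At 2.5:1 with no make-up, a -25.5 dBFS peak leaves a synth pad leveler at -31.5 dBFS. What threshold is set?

-35.5 dBFS

Input is 10 dB above T (since output overshoot × R = input overshoot: (-31.5 − T)·2.5 = -25.5 − T gives T = -35.5 dBFS).
Check: -35.5 + (-25.5 − (-35.5))/2.5 = -35.5 + 4 = -31.5 dBFS. ✓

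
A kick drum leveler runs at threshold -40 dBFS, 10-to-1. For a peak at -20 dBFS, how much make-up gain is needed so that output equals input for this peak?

18 dB

Without make-up, output = threshold + overshoot/10 = -40 + 2 = -38 dBFS.
Gap to target: 18 dB.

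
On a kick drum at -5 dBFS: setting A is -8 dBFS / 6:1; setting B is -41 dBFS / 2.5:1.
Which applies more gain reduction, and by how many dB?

B, by 19.1 dB

A: overshoot 3 dB → output overshoot 0.5 dB → GR 2.5 dB.
B: overshoot 36 dB → output overshoot 14.4 dB → GR 21.6 dB.
B reduces 19.1 dB more.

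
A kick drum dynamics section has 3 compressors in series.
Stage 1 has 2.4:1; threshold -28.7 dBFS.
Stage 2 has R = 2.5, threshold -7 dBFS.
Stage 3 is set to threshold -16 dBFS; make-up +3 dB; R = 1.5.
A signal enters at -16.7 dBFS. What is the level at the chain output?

Stage 1: overshoot 12 dB → 12/2.4 = 5 dB → -23.7 dBFS.
Stage 2: -23.7 dBFS ≤ -7 dBFS, so stage 2 doesn't engage; output -23.7 dBFS.
Stage 3: -23.7 dBFS ≤ -16 dBFS, so stage 3 doesn't engage; make-up brings it to -20.7 dBFS.

-20.7 dBFS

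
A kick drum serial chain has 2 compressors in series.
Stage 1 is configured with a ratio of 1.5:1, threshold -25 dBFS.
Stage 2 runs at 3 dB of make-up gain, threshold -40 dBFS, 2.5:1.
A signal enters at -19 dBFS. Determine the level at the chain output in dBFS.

-29.4 dBFS

Stage 1: -19 dBFS is 6 dB over -25 dBFS; at 1.5:1 that becomes 4 dB over, giving -21 dBFS.
Stage 2: overshoot 19 dB → 19/2.5 = 7.6 dB → -32.4 dBFS; +3 dB make-up → -29.4 dBFS.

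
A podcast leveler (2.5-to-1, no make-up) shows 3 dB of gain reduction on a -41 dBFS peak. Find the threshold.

-46 dBFS

Let T be the threshold. Output overshoot = (input overshoot)/R, so -44 − T = (-41 − T)/2.5.
2.5·(-44 − T) = -41 − T → 1.5·T = -110 − (-41) = -69.
T = -69/1.5 = -46 dBFS.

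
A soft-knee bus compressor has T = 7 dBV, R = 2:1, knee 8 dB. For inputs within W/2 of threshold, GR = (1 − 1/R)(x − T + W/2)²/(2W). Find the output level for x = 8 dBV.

x − T + W/2 = 8 − 7 + 4 = 5.
GR = (1 − 1/2) × 5² / 16 = 0.5 × 25 / 16 = 0.78125 dB.
Output = 8 − 0.78125 = 7.21875 dBV.

7.21875 dBV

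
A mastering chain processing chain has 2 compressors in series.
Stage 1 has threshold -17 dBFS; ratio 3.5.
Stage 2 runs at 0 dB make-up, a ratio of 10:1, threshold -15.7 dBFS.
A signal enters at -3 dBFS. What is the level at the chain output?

Stage 1: 14 dB above -17 dBFS, reduced 3.5:1 to 4 dB above → -13 dBFS.
Stage 2: overshoot 2.7 dB → 2.7/10 = 0.27 dB → -15.43 dBFS.

-15.43 dBFS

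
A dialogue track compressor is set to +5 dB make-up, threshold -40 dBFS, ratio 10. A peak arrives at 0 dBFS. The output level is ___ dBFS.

Overshoot: 0 − (-40) = 40 dB.
10:1 compression reduces that to 40/10 = 4 dB over.
Output = -40 + 4 = -36 dBFS; make-up adds 5 dB, giving -31 dBFS.

-31 dBFS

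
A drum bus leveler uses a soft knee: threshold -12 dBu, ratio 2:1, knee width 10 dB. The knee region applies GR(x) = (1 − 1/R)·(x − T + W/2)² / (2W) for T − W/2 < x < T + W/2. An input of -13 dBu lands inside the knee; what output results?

-13.4 dBu

x − T + W/2 = -13 − (-12) + 5 = 4.
GR = (1 − 1/2) × 4² / 20 = 0.5 × 16 / 20 = 0.4 dB.
Output = -13 − 0.4 = -13.4 dBu.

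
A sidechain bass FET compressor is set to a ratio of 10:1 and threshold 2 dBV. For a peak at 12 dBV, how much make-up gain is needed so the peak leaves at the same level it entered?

The peak compresses to 2 + 10/10 = 3 dBV.
To reach 12 dBV requires 12 − 3 = 9 dB of make-up.

9 dB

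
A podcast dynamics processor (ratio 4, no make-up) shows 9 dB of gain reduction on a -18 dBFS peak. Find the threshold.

-30 dBFS

Let T be the threshold. Output overshoot = (input overshoot)/R, so -27 − T = (-18 − T)/4.
4·(-27 − T) = -18 − T → 3·T = -108 − (-18) = -90.
T = -90/3 = -30 dBFS.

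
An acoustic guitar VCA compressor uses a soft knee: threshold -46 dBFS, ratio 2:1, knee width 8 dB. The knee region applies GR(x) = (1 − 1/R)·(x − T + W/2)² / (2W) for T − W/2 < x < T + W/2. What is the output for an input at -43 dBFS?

x − T + W/2 = -43 − (-46) + 4 = 7.
GR = (1 − 1/2) × 7² / 16 = 0.5 × 49 / 16 = 1.53125 dB.
Output = -43 − 1.53125 = -44.53125 dBFS.

-44.53125 dBFS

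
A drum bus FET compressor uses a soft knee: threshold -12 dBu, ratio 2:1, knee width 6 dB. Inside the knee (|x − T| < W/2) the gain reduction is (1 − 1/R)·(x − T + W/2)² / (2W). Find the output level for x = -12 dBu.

-12.375 dBu

x − T + W/2 = -12 − (-12) + 3 = 3.
GR = (1 − 1/2) × 3² / 12 = 0.5 × 9 / 12 = 0.375 dB.
Output = -12 − 0.375 = -12.375 dBu.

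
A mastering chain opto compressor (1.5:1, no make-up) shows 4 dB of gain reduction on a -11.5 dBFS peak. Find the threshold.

Input is 12 dB above T (since output overshoot × R = input overshoot: (-15.5 − T)·1.5 = -11.5 − T gives T = -23.5 dBFS).
Check: -23.5 + (-11.5 − (-23.5))/1.5 = -23.5 + 8 = -15.5 dBFS. ✓

-23.5 dBFS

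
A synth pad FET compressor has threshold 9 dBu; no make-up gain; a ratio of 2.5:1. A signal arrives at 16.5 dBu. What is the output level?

The input is 7.5 dB above the 9 dBu threshold.
2.5:1 compression reduces that to 7.5/2.5 = 3 dB over.
That puts the output at 12 dBu.

12 dBu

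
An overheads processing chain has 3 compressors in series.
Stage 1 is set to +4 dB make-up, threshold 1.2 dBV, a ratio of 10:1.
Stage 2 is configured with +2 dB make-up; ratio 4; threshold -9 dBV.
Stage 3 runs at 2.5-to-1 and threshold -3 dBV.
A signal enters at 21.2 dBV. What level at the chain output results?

-2.98 dBV

Stage 1: overshoot 20 dB → 20/10 = 2 dB → 3.2 dBV; +4 dB make-up → 7.2 dBV.
Stage 2: 16.2 dB above -9 dBV, reduced 4:1 to 4.05 dB above → -4.95 dBV; +2 dB make-up → -2.95 dBV.
Stage 3: -2.95 dBV is 0.05 dB over -3 dBV; at 2.5:1 that becomes 0.02 dB over, giving -2.98 dBV.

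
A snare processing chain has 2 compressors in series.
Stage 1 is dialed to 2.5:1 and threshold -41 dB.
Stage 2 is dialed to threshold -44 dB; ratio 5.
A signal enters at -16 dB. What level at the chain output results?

Stage 1: 25 dB above -41 dB, reduced 2.5:1 to 10 dB above → -31 dB.
Stage 2: -31 dB is 13 dB over -44 dB; at 5:1 that becomes 2.6 dB over, giving -41.4 dB.

-41.4 dB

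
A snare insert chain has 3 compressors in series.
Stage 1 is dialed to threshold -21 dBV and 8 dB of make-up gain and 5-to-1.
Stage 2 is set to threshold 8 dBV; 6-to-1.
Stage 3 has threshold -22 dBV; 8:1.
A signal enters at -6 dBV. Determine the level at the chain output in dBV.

-20.5 dBV

Stage 1: 15 dB above -21 dBV, reduced 5:1 to 3 dB above → -18 dBV; +8 dB make-up → -10 dBV.
Stage 2: -10 dBV ≤ 8 dBV, so stage 2 doesn't engage; output -10 dBV.
Stage 3: -10 dBV is 12 dB over -22 dBV; at 8:1 that becomes 1.5 dB over, giving -20.5 dBV.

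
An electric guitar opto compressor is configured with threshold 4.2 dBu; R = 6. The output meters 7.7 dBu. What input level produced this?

The compressed level sits 7.7 − 4.2 = 3.5 dB over threshold.
Input overshoot = R × output overshoot = 21 dB → input = 4.2 + 21 = 25.2 dBu.

25.2 dBu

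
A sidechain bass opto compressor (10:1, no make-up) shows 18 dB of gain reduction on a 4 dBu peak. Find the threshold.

Gain reduction = 4 − (-14) = 18 dB; output overshoot = GR / (R − 1) = 18 / 9 = 2 dB.
Threshold = output − output overshoot = -14 − 2 = -16 dBu.

-16 dBu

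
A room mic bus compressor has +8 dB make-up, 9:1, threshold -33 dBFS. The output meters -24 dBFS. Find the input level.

Before make-up, the level was -24 − 8 = -32 dBFS.
The compressed level sits -32 − (-33) = 1 dB over threshold.
Input overshoot = R × output overshoot = 9 dB → input = -33 + 9 = -24 dBFS.

-24 dBFS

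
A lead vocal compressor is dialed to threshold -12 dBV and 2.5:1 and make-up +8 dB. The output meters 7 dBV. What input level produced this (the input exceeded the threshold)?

15.5 dBV

Before make-up, the level was 7 − 8 = -1 dBV.
Post-compression overshoot = -1 − (-12) = 11 dB.
Undo the ratio: input overshoot = 11 × 2.5 = 27.5 dB, giving input = 15.5 dBV.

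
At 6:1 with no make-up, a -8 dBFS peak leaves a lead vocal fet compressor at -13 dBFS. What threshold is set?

-14 dBFS

Let T be the threshold. Output overshoot = (input overshoot)/R, so -13 − T = (-8 − T)/6.
6·(-13 − T) = -8 − T → 5·T = -78 − (-8) = -70.
T = -70/5 = -14 dBFS.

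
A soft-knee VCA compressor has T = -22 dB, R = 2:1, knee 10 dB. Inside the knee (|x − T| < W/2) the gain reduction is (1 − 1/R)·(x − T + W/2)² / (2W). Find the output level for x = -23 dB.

-23.4 dB

x − T + W/2 = -23 − (-22) + 5 = 4.
GR = (1 − 1/2) × 4² / 20 = 0.5 × 16 / 20 = 0.4 dB.
Output = -23 − 0.4 = -23.4 dB.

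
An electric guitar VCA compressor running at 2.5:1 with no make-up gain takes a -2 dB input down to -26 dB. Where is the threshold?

-42 dB

Let T be the threshold. Output overshoot = (input overshoot)/R, so -26 − T = (-2 − T)/2.5.
2.5·(-26 − T) = -2 − T → 1.5·T = -65 − (-2) = -63.
T = -63/1.5 = -42 dB.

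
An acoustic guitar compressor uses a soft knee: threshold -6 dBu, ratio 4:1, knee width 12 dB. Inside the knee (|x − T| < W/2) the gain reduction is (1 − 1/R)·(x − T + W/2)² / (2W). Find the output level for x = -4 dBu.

x − T + W/2 = -4 − (-6) + 6 = 8.
GR = (1 − 1/4) × 8² / 24 = 0.75 × 64 / 24 = 2 dB.
Output = -4 − 2 = -6 dBu.

-6 dBu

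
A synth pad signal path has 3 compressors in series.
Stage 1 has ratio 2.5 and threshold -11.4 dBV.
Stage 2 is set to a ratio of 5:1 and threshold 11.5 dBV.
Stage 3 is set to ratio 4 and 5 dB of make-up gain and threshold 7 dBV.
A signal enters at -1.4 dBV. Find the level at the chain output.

-2.4 dBV

Stage 1: 10 dB above -11.4 dBV, reduced 2.5:1 to 4 dB above → -7.4 dBV.
Stage 2: below threshold (-7.4 ≤ 11.5); passes unchanged; output -7.4 dBV.
Stage 3: -7.4 dBV ≤ 7 dBV, so stage 3 doesn't engage; make-up brings it to -2.4 dBV.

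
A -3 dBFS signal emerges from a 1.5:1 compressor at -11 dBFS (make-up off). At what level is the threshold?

-27 dBFS

Let T be the threshold. Output overshoot = (input overshoot)/R, so -11 − T = (-3 − T)/1.5.
1.5·(-11 − T) = -3 − T → 0.5·T = -16.5 − (-3) = -13.5.
T = -13.5/0.5 = -27 dBFS.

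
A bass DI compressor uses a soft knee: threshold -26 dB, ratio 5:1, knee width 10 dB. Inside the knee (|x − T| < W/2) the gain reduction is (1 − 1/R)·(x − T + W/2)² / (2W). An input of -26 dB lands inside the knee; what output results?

-27 dB

x − T + W/2 = -26 − (-26) + 5 = 5.
GR = (1 − 1/5) × 5² / 20 = 0.8 × 25 / 20 = 1 dB.
Output = -26 − 1 = -27 dB.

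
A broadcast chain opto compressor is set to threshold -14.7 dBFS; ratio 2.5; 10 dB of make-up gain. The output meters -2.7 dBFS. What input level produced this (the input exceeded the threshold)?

Remove make-up: -2.7 − 10 = -12.7 dBFS.
The compressed level sits -12.7 − (-14.7) = 2 dB over threshold.
Undo the ratio: input overshoot = 2 × 2.5 = 5 dB, giving input = -9.7 dBFS.

-9.7 dBFS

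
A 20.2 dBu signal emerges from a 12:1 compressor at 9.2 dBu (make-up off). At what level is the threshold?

8.2 dBu

Input is 12 dB above T (since output overshoot × R = input overshoot: (9.2 − T)·12 = 20.2 − T gives T = 8.2 dBu).
Check: 8.2 + (20.2 − 8.2)/12 = 8.2 + 1 = 9.2 dBu. ✓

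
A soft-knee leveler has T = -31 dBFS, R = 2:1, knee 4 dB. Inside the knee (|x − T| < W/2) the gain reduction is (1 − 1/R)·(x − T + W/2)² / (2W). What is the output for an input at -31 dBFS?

x − T + W/2 = -31 − (-31) + 2 = 2.
GR = (1 − 1/2) × 2² / 8 = 0.5 × 4 / 8 = 0.25 dB.
Output = -31 − 0.25 = -31.25 dBFS.

-31.25 dBFS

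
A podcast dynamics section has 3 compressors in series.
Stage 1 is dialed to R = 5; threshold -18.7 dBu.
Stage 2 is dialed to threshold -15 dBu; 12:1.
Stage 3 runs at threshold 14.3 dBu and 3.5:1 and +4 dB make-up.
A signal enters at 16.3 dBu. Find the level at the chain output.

Stage 1: 16.3 dBu is 35 dB over -18.7 dBu; at 5:1 that becomes 7 dB over, giving -11.7 dBu.
Stage 2: 3.3 dB above -15 dBu, reduced 12:1 to 0.275 dB above → -14.725 dBu.
Stage 3: -14.725 dBu is at or below the 14.3 dBu threshold — no compression; make-up brings it to -10.725 dBu.

-10.725 dBu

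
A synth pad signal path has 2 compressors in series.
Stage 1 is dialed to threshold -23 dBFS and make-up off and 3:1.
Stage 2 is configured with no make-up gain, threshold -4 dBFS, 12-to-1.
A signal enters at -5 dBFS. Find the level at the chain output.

-17 dBFS

Stage 1: overshoot 18 dB → 18/3 = 6 dB → -17 dBFS.
Stage 2: -17 dBFS is at or below the -4 dBFS threshold — no compression; output -17 dBFS.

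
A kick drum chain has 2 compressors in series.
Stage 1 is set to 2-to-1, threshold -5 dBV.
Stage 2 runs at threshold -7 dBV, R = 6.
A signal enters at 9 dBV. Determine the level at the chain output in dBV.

-5.5 dBV

Stage 1: 9 dBV is 14 dB over -5 dBV; at 2:1 that becomes 7 dB over, giving 2 dBV.
Stage 2: 2 dBV is 9 dB over -7 dBV; at 6:1 that becomes 1.5 dB over, giving -5.5 dBV.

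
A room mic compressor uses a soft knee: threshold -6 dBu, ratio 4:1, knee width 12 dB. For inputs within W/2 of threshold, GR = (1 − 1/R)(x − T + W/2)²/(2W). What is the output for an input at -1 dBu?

x − T + W/2 = -1 − (-6) + 6 = 11.
GR = (1 − 1/4) × 11² / 24 = 0.75 × 121 / 24 = 3.78125 dB.
Output = -1 − 3.78125 = -4.78125 dBu.

-4.78125 dBu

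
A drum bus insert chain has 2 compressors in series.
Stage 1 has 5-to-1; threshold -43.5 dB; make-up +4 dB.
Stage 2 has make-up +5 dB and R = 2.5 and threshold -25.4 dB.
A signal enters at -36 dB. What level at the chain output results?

Stage 1: overshoot 7.5 dB → 7.5/5 = 1.5 dB → -42 dB; +4 dB make-up → -38 dB.
Stage 2: -38 dB is at or below the -25.4 dB threshold — no compression; make-up brings it to -33 dB.

-33 dB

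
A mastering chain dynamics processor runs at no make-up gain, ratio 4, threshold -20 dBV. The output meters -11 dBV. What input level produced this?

The compressed level sits -11 − (-20) = 9 dB over threshold.
Undo the ratio: input overshoot = 9 × 4 = 36 dB, giving input = 16 dBV.

16 dBV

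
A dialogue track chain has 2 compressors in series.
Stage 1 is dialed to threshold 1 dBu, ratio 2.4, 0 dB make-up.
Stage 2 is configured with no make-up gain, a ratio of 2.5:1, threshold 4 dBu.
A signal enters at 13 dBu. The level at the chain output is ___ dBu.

4.8 dBu

Stage 1: 12 dB above 1 dBu, reduced 2.4:1 to 5 dB above → 6 dBu.
Stage 2: 6 dBu is 2 dB over 4 dBu; at 2.5:1 that becomes 0.8 dB over, giving 4.8 dBu.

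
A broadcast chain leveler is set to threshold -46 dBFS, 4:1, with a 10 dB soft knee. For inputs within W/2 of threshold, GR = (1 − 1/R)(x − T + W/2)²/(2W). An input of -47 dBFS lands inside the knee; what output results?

x − T + W/2 = -47 − (-46) + 5 = 4.
GR = (1 − 1/4) × 4² / 20 = 0.75 × 16 / 20 = 0.6 dB.
Output = -47 − 0.6 = -47.6 dBFS.

-47.6 dBFS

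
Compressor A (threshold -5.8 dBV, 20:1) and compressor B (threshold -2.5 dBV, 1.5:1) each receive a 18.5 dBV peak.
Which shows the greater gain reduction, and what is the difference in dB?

A: overshoot 24.3 dB → output overshoot 1.215 dB → GR 23.085 dB.
B: overshoot 21 dB → output overshoot 14 dB → GR 7 dB.
Difference: 16.085 dB in favour of A.

A, by 16.085 dB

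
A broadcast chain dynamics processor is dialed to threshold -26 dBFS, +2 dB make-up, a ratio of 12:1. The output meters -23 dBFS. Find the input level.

Remove make-up: -23 − 2 = -25 dBFS.
That's 1 dB above the -26 dBFS threshold.
Before 12:1 compression the overshoot was 1 × 12 = 12 dB, so input = -26 + 12 = -14 dBFS.

-14 dBFS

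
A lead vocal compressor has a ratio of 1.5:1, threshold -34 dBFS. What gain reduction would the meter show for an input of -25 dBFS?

3 dB

The signal is 9 dB above threshold.
After 1.5:1 compression the overshoot becomes 9/1.5 = 6 dB.
GR = overshoot in − overshoot out = 9 − 6 = 3 dB.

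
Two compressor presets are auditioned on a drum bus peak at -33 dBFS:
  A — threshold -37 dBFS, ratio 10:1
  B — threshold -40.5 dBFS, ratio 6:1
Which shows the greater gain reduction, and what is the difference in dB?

B, by 2.65 dB

A: overshoot 4 dB → output overshoot 0.4 dB → GR 3.6 dB.
B: overshoot 7.5 dB → output overshoot 1.25 dB → GR 6.25 dB.
B reduces 2.65 dB more.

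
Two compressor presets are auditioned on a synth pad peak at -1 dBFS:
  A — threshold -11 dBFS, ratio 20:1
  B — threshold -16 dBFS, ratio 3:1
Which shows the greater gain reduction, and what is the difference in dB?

B, by 0.5 dB

A: overshoot 10 dB → output overshoot 0.5 dB → GR 9.5 dB.
B: overshoot 15 dB → output overshoot 5 dB → GR 10 dB.
B reduces 0.5 dB more.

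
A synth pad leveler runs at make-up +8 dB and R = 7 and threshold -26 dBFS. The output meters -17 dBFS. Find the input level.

-19 dBFS

Remove make-up: -17 − 8 = -25 dBFS.
That's 1 dB above the -26 dBFS threshold.
Input overshoot = R × output overshoot = 7 dB → input = -26 + 7 = -19 dBFS.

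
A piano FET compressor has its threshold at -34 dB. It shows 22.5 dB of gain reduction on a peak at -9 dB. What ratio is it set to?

10:1

Input overshoot = -9 − (-34) = 25 dB.
Output overshoot = 25 − 22.5 = 2.5 dB.
Ratio = input overshoot / output overshoot = 25 / 2.5 = 10.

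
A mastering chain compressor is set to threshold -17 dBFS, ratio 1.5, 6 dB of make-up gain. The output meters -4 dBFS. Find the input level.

-6.5 dBFS

Before make-up, the level was -4 − 6 = -10 dBFS.
Post-compression overshoot = -10 − (-17) = 7 dB.
Undo the ratio: input overshoot = 7 × 1.5 = 10.5 dB, giving input = -6.5 dBFS.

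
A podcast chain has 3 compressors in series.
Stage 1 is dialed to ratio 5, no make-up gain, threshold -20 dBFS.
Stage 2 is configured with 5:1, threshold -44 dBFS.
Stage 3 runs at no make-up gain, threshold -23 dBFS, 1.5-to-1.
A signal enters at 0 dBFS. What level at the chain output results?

-38.4 dBFS

Stage 1: 0 dBFS is 20 dB over -20 dBFS; at 5:1 that becomes 4 dB over, giving -16 dBFS.
Stage 2: -16 dBFS is 28 dB over -44 dBFS; at 5:1 that becomes 5.6 dB over, giving -38.4 dBFS.
Stage 3: below threshold (-38.4 ≤ -23); passes unchanged; output -38.4 dBFS.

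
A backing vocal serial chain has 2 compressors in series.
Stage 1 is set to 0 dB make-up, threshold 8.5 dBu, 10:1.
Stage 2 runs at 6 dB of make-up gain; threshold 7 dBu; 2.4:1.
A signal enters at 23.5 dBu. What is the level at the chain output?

14.25 dBu

Stage 1: overshoot 15 dB → 15/10 = 1.5 dB → 10 dBu.
Stage 2: overshoot 3 dB → 3/2.4 = 1.25 dB → 8.25 dBu; +6 dB make-up → 14.25 dBu.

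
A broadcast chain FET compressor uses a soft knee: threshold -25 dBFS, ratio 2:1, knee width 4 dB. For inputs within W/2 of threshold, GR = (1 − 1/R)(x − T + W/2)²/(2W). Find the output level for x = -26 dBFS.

x − T + W/2 = -26 − (-25) + 2 = 1.
GR = (1 − 1/2) × 1² / 8 = 0.5 × 1 / 8 = 0.0625 dB.
Output = -26 − 0.0625 = -26.0625 dBFS.

-26.0625 dBFS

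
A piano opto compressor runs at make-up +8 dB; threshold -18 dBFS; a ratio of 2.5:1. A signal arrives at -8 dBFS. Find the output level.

-6 dBFS

The input is 10 dB above the -18 dBFS threshold.
The 10 dB excess becomes 4 dB after 2.5:1 reduction.
Output = -18 + 4 = -14 dBFS; make-up adds 8 dB, giving -6 dBFS.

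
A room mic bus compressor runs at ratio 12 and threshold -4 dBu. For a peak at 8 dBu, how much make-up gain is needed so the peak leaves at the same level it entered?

11 dB

The peak compresses to -4 + 12/12 = -3 dBu.
To reach 8 dBu requires 8 − (-3) = 11 dB of make-up.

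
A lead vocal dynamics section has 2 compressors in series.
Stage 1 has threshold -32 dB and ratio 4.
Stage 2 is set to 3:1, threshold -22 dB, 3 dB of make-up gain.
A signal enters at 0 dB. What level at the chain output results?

-21 dB

Stage 1: 32 dB above -32 dB, reduced 4:1 to 8 dB above → -24 dB.
Stage 2: -24 dB is at or below the -22 dB threshold — no compression; make-up brings it to -21 dB.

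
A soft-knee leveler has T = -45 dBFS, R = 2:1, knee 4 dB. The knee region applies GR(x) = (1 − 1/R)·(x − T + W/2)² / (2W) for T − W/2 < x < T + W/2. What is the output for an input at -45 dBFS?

x − T + W/2 = -45 − (-45) + 2 = 2.
GR = (1 − 1/2) × 2² / 8 = 0.5 × 4 / 8 = 0.25 dB.
Output = -45 − 0.25 = -45.25 dBFS.

-45.25 dBFS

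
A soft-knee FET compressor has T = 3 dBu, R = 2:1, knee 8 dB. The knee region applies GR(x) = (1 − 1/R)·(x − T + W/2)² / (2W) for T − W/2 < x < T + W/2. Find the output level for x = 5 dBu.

x − T + W/2 = 5 − 3 + 4 = 6.
GR = (1 − 1/2) × 6² / 16 = 0.5 × 36 / 16 = 1.125 dB.
Output = 5 − 1.125 = 3.875 dBu.

3.875 dBu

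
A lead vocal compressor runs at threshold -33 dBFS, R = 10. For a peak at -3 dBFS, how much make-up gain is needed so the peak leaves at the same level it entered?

Overshoot 30 dB → 30/10 = 3 dB after compression, so the compressed level is -33 + 3 = -30 dBFS.
Make-up = target − compressed = -3 − (-30) = 27 dB.

27 dB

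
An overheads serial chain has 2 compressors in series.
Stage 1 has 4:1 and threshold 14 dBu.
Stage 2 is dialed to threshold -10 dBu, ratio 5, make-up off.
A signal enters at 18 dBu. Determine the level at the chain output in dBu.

Stage 1: 4 dB above 14 dBu, reduced 4:1 to 1 dB above → 15 dBu.
Stage 2: 25 dB above -10 dBu, reduced 5:1 to 5 dB above → -5 dBu.

-5 dBu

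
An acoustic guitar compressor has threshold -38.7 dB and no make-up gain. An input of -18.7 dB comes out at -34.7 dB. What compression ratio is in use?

Input overshoot = -18.7 − (-38.7) = 20 dB; output overshoot = -34.7 − (-38.7) = 4 dB.
Ratio = 20 / 4 = 5.

5:1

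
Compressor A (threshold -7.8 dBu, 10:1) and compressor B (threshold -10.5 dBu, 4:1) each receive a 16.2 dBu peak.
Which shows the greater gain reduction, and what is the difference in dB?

A: GR = 24 − 24/10 = 21.6 dB.
B: GR = 26.7 − 26.7/4 = 20.025 dB.
A applies 1.575 dB more gain reduction.

A, by 1.575 dB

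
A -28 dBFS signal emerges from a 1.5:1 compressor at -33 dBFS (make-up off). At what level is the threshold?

Let T be the threshold. Output overshoot = (input overshoot)/R, so -33 − T = (-28 − T)/1.5.
1.5·(-33 − T) = -28 − T → 0.5·T = -49.5 − (-28) = -21.5.
T = -21.5/0.5 = -43 dBFS.

-43 dBFS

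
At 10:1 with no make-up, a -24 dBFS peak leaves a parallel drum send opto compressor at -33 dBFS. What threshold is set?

Gain reduction = -24 − (-33) = 9 dB; output overshoot = GR / (R − 1) = 9 / 9 = 1 dB.
Threshold = output − output overshoot = -33 − 1 = -34 dBFS.

-34 dBFS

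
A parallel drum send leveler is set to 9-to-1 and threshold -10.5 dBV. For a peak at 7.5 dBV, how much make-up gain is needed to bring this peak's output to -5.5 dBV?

3 dB

Overshoot 18 dB → 18/9 = 2 dB after compression, so the compressed level is -10.5 + 2 = -8.5 dBV.
Make-up = target − compressed = -5.5 − (-8.5) = 3 dB.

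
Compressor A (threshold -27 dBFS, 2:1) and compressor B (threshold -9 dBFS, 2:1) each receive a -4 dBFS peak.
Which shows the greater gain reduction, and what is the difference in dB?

A: GR = 23 − 23/2 = 11.5 dB.
B: GR = 5 − 5/2 = 2.5 dB.
A applies 9 dB more gain reduction.

A, by 9 dB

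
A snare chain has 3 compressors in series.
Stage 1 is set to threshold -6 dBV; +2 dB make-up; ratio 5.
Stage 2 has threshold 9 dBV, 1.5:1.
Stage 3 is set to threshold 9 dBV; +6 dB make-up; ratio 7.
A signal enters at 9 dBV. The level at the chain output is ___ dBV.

Stage 1: 9 dBV is 15 dB over -6 dBV; at 5:1 that becomes 3 dB over, giving -3 dBV; +2 dB make-up → -1 dBV.
Stage 2: -1 dBV is at or below the 9 dBV threshold — no compression; output -1 dBV.
Stage 3: -1 dBV ≤ 9 dBV, so stage 3 doesn't engage; make-up brings it to 5 dBV.

5 dBV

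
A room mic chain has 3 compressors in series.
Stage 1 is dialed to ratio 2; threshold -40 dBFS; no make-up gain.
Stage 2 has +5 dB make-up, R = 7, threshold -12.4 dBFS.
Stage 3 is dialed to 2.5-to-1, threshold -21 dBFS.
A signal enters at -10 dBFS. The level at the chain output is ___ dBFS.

-20.6 dBFS

Stage 1: overshoot 30 dB → 30/2 = 15 dB → -25 dBFS.
Stage 2: below threshold (-25 ≤ -12.4); passes unchanged; make-up brings it to -20 dBFS.
Stage 3: overshoot 1 dB → 1/2.5 = 0.4 dB → -20.6 dBFS.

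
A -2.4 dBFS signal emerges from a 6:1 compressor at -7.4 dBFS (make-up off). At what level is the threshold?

Let T be the threshold. Output overshoot = (input overshoot)/R, so -7.4 − T = (-2.4 − T)/6.
6·(-7.4 − T) = -2.4 − T → 5·T = -44.4 − (-2.4) = -42.
T = -42/5 = -8.4 dBFS.

-8.4 dBFS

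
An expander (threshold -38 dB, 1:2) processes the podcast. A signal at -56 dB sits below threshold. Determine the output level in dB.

-74 dB

The input is 18 dB below the -38 dB threshold.
A 1:2 expander multiplies undershoot by 2: 18 × 2 = 36 dB below threshold.
Output = -38 − 36 = -74 dB.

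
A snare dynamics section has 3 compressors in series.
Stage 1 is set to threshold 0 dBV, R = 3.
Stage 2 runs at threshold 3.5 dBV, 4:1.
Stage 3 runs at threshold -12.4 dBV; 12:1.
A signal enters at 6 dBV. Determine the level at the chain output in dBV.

-11.2 dBV

Stage 1: 6 dB above 0 dBV, reduced 3:1 to 2 dB above → 2 dBV.
Stage 2: 2 dBV is at or below the 3.5 dBV threshold — no compression; output 2 dBV.
Stage 3: 2 dBV is 14.4 dB over -12.4 dBV; at 12:1 that becomes 1.2 dB over, giving -11.2 dBV.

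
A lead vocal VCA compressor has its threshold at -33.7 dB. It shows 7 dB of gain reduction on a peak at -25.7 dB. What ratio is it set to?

Input overshoot = -25.7 − (-33.7) = 8 dB.
Output overshoot = 8 − 7 = 1 dB.
Ratio = input overshoot / output overshoot = 8 / 1 = 8.

8:1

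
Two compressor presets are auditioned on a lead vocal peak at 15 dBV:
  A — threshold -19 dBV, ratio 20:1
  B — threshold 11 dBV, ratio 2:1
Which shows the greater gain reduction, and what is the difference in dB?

A: 34 dB over, compressed to 1.7 dB over, so 32.3 dB of GR.
B: 4 dB over, compressed to 2 dB over, so 2 dB of GR.
A reduces 30.3 dB more.

A, by 30.3 dB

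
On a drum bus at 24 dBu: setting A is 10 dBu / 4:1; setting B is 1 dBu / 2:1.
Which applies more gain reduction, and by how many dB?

A: GR = 14 − 14/4 = 10.5 dB.
B: GR = 23 − 23/2 = 11.5 dB.
Difference: 1 dB in favour of B.

B, by 1 dB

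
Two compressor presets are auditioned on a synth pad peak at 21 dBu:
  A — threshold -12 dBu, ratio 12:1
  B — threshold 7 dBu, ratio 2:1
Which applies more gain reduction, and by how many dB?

A, by 23.25 dB

A: GR = 33 − 33/12 = 30.25 dB.
B: GR = 14 − 14/2 = 7 dB.
Difference: 23.25 dB in favour of A.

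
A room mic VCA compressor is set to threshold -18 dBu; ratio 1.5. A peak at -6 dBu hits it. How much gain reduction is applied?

Overshoot = -6 − (-18) = 12 dB.
After 1.5:1 compression the overshoot becomes 12/1.5 = 8 dB.
GR = overshoot in − overshoot out = 12 − 8 = 4 dB.

4 dB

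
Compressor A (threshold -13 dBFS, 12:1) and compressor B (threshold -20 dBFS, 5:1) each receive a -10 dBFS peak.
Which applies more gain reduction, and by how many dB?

A: 3 dB over, compressed to 0.25 dB over, so 2.75 dB of GR.
B: 10 dB over, compressed to 2 dB over, so 8 dB of GR.
B reduces 5.25 dB more.

B, by 5.25 dB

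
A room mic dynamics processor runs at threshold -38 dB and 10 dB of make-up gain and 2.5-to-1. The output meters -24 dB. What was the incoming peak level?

Stripping the +10 dB make-up gives -34 dB at the gain stage.
The compressed level sits -34 − (-38) = 4 dB over threshold.
Undo the ratio: input overshoot = 4 × 2.5 = 10 dB, giving input = -28 dB.

-28 dB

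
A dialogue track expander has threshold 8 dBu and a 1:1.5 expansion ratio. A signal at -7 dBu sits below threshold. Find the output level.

Below threshold, a 1:1.5 expander applies gain = (1.5−1)×(T − x) of attenuation.
(1.5−1) × 15 = 7.5 dB, so output = -7 − 7.5 = -14.5 dBu.

-14.5 dBu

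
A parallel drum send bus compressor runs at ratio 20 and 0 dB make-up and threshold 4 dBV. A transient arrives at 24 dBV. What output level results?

The input is 20 dB above the 4 dBV threshold.
At 20:1 the overshoot is divided by 20, leaving 1 dB above threshold.
So the level is 4 + 1 = 5 dBV.

5 dBV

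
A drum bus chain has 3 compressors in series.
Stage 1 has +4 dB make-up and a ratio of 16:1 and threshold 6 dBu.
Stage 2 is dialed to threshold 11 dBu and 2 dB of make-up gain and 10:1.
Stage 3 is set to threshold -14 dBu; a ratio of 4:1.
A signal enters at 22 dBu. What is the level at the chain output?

Stage 1: 22 dBu is 16 dB over 6 dBu; at 16:1 that becomes 1 dB over, giving 7 dBu; +4 dB make-up → 11 dBu.
Stage 2: 11 dBu ≤ 11 dBu, so stage 2 doesn't engage; make-up brings it to 13 dBu.
Stage 3: 13 dBu is 27 dB over -14 dBu; at 4:1 that becomes 6.75 dB over, giving -7.25 dBu.

-7.25 dBu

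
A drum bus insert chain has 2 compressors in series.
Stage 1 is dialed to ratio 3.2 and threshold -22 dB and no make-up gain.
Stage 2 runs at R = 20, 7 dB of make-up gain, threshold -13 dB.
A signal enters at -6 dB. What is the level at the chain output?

-10 dB

Stage 1: overshoot 16 dB → 16/3.2 = 5 dB → -17 dB.
Stage 2: -17 dB ≤ -13 dB, so stage 2 doesn't engage; make-up brings it to -10 dB.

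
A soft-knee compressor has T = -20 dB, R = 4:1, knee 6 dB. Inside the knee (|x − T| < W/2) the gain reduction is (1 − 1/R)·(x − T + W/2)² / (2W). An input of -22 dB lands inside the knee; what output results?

x − T + W/2 = -22 − (-20) + 3 = 1.
GR = (1 − 1/4) × 1² / 12 = 0.75 × 1 / 12 = 0.0625 dB.
Output = -22 − 0.0625 = -22.0625 dB.

-22.0625 dB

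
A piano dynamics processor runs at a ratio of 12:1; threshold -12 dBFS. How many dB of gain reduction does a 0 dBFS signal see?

11 dB

0 dBFS exceeds the threshold by 12 dB.
After 12:1 compression the overshoot becomes 12/12 = 1 dB.
Gain reduction = 12 − 1 = 11 dB.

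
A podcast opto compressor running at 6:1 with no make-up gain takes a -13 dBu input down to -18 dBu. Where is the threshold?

Gain reduction = -13 − (-18) = 5 dB; output overshoot = GR / (R − 1) = 5 / 5 = 1 dB.
Threshold = output − output overshoot = -18 − 1 = -19 dBu.

-19 dBu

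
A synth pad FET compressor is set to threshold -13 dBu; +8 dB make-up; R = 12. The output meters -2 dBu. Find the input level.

Before make-up, the level was -2 − 8 = -10 dBu.
Post-compression overshoot = -10 − (-13) = 3 dB.
Before 12:1 compression the overshoot was 3 × 12 = 36 dB, so input = -13 + 36 = 23 dBu.

23 dBu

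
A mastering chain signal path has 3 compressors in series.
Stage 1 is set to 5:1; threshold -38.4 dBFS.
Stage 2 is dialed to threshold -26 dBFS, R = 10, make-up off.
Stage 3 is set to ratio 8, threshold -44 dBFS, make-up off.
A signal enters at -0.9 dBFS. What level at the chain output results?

-42.3625 dBFS

Stage 1: -0.9 dBFS is 37.5 dB over -38.4 dBFS; at 5:1 that becomes 7.5 dB over, giving -30.9 dBFS.
Stage 2: -30.9 dBFS is at or below the -26 dBFS threshold — no compression; output -30.9 dBFS.
Stage 3: 13.1 dB above -44 dBFS, reduced 8:1 to 1.6375 dB above → -42.3625 dBFS.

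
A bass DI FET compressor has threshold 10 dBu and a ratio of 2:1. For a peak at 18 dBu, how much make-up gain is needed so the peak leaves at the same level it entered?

Overshoot 8 dB → 8/2 = 4 dB after compression, so the compressed level is 10 + 4 = 14 dBu.
Make-up = target − compressed = 18 − 14 = 4 dB.

4 dB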